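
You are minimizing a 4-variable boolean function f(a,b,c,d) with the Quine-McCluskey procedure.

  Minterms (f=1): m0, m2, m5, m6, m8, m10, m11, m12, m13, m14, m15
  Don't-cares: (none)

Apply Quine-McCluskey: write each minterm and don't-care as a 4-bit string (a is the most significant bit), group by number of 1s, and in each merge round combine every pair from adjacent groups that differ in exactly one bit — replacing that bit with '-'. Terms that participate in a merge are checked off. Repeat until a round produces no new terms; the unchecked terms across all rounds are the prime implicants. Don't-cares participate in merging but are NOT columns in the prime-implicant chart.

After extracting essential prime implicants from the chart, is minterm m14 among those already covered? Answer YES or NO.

YES

Round 0: 0000✓ 0010✓ 0101✓ 0110✓ 1000✓ 1010✓ 1011✓ 1100✓ 1101✓ 1110✓ 1111✓
Round 1: -000✓ -010✓ -101 -110✓ 0-10✓ 00-0✓ 1-00✓ 1-10✓ 1-11✓ 10-0✓ 101-✓ 11-0✓ 11-1✓ 110-✓ 111-✓
Round 2: --10 -0-0 1--0 1-1- 11--
PIs = {--10, -0-0, -101, 1--0, 1-1-, 11--}
Coverage chart:
  m0: -0-0 ←essential
  m2: --10,-0-0
  m5: -101 ←essential
  m6: --10 ←essential
  m8: -0-0,1--0
  m10: --10,-0-0,1--0,1-1-
  m11: 1-1- ←essential
  m12: 1--0,11--
  m13: -101,11--
  m14: --10,1--0,1-1-,11--
  m15: 1-1-,11--
Essential: --10, -0-0, -101, 1-1-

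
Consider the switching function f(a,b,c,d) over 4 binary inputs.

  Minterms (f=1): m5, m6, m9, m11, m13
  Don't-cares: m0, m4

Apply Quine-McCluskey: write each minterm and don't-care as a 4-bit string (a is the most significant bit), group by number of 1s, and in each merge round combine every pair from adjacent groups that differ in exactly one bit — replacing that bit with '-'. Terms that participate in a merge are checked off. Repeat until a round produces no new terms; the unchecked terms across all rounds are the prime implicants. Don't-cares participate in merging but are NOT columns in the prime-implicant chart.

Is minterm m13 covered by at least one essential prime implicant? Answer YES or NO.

Round 0: 0000✓ 0100✓ 0101✓ 0110✓ 1001✓ 1011✓ 1101✓
Round 1: -101 0-00 01-0 010- 1-01 10-1
PIs = {-101, 0-00, 01-0, 010-, 1-01, 10-1}
Coverage chart:
  m5: -101,010-
  m6: 01-0 ←essential
  m9: 1-01,10-1
  m11: 10-1 ←essential
  m13: -101,1-01
Essential: 01-0, 10-1

NO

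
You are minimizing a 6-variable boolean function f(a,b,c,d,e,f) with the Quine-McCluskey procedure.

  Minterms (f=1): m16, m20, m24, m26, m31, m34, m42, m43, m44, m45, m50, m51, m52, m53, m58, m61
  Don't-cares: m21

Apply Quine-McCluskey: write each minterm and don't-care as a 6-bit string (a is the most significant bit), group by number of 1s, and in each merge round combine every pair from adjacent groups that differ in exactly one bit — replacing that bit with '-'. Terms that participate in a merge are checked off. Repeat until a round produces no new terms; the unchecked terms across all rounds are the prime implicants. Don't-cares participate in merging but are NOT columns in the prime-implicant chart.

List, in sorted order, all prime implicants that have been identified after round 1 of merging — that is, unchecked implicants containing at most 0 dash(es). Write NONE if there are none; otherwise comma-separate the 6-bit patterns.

Round 0: 010000✓ 010100✓ 010101✓ 011000✓ 011010✓ 011111 100010✓ 101010✓ 101011✓ 101100✓ 101101✓ 110010✓ 110011✓ 110100✓ 110101✓ 111010✓ 111101✓
Round 1: -10100✓ -10101✓ -11010 01-000 010-00 01010-✓ 0110-0 1-0010✓ 1-1010✓ 1-1101 10-010✓ 10101- 10110- 11-010✓ 11-101 11001- 11010-✓
Round 2: -1010- 1--010
PIs = {-1010-, -11010, 01-000, 010-00, 0110-0, 011111, 1--010, 1-1101, 10101-, 10110-, 11-101, 11001-}

011111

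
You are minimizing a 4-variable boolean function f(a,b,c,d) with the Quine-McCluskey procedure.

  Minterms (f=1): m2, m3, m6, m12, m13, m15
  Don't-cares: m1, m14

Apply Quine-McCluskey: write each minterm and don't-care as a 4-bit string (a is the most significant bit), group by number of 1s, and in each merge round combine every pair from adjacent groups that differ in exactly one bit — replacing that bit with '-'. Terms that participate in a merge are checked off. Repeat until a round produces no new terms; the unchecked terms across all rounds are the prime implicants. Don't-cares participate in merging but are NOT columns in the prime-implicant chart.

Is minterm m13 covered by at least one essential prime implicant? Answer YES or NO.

YES

Round 0: 0001✓ 0010✓ 0011✓ 0110✓ 1100✓ 1101✓ 1110✓ 1111✓
Round 1: -110 0-10 00-1 001- 11-0✓ 11-1✓ 110-✓ 111-✓
Round 2: 11--
PIs = {-110, 0-10, 00-1, 001-, 11--}
Coverage chart:
  m2: 0-10,001-
  m3: 00-1,001-
  m6: -110,0-10
  m12: 11-- ←essential
  m13: 11-- ←essential
  m15: 11-- ←essential
Essential: 11--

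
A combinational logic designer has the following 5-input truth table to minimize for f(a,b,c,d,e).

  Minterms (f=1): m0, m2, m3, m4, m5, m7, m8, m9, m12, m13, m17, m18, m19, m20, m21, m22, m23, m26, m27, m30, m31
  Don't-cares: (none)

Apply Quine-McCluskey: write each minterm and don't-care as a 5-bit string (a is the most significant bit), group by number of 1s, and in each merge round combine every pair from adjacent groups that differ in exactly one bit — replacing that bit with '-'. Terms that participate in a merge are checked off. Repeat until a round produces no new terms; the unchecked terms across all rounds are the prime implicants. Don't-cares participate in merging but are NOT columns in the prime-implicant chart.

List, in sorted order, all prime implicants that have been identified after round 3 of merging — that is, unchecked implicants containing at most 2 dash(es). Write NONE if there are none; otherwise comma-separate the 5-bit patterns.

[col 0] 00000*, 00010*, 00011*, 00100*, 00101*, 00111*, 01000*, 01001*, 01100*, 01101*, 10001*, 10010*, 10011*, 10100*, 10101*, 10110*, 10111*, 11010*, 11011*, 11110*, 11111*
[col 1] -0010*, -0011*, -0100*, -0101*, -0111*, 0-000*, 0-100*, 0-101*, 00-00*, 00-11*, 000-0, 0001-*, 001-1*, 0010-*, 01-00*, 01-01*, 0100-*, 0110-*, 1-010*, 1-011*, 1-110*, 1-111*, 10-01*, 10-10*, 10-11*, 100-1*, 1001-*, 101-0*, 101-1*, 1010-*, 1011-*, 11-10*, 11-11*, 1101-*, 1111-*
[col 2] -0-11, -001-, -01-1, -010-, 0--00, 0-10-, 01-0-, 1--10*, 1--11*, 1-01-*, 1-11-*, 10--1, 10-1-*, 101--, 11-1-*
[col 3] 1--1-
Prime implicants: -0-11, -001-, -01-1, -010-, 0--00, 0-10-, 000-0, 01-0-, 1--1-, 10--1, 101--

-0-11, -001-, -01-1, -010-, 0--00, 0-10-, 000-0, 01-0-, 10--1, 101--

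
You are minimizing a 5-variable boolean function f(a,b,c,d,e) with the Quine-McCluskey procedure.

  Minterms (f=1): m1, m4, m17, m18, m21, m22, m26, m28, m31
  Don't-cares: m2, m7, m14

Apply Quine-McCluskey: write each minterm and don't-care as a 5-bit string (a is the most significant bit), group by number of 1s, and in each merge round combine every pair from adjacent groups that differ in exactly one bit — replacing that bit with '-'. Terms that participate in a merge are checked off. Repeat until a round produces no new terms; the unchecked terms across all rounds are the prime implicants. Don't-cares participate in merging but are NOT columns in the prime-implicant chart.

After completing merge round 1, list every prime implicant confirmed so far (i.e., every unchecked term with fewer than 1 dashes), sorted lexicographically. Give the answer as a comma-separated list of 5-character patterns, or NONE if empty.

Round 0: 00001✓ 00010✓ 00100 00111 01110 10001✓ 10010✓ 10101✓ 10110✓ 11010✓ 11100 11111
Round 1: -0001 -0010 1-010 10-01 10-10
PIs = {-0001, -0010, 00100, 00111, 01110, 1-010, 10-01, 10-10, 11100, 11111}

00100, 00111, 01110, 11100, 11111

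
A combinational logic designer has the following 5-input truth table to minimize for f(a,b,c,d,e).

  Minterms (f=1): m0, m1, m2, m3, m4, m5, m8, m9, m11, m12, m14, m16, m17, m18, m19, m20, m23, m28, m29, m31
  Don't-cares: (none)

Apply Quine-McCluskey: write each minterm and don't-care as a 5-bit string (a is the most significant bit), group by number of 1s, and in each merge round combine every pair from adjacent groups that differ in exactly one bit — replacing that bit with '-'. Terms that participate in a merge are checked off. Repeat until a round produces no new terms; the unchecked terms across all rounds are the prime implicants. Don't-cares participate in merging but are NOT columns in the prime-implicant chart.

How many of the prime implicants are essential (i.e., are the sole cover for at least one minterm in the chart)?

size-2^0 implicants → 00000(✓)  00001(✓)  00010(✓)  00011(✓)  00100(✓)  00101(✓)  01000(✓)  01001(✓)  01011(✓)  01100(✓)  01110(✓)  10000(✓)  10001(✓)  10010(✓)  10011(✓)  10100(✓)  10111(✓)  11100(✓)  11101(✓)  11111(✓)
size-2^1 implicants → -0000(✓)  -0001(✓)  -0010(✓)  -0011(✓)  -0100(✓)  -1100(✓)  0-000(✓)  0-001(✓)  0-011(✓)  0-100(✓)  00-00(✓)  00-01(✓)  000-0(✓)  000-1(✓)  0000-(✓)  0001-(✓)  0010-(✓)  01-00(✓)  010-1(✓)  0100-(✓)  011-0  1-100(✓)  1-111  10-00(✓)  10-11  100-0(✓)  100-1(✓)  1000-(✓)  1001-(✓)  111-1  1110-
size-2^2 implicants → --100  -0-00  -00-0(✓)  -00-1(✓)  -000-(✓)  -001-(✓)  0--00  0-0-1  0-00-  00-0-  000--(✓)  100--(✓)
size-2^3 implicants → -00--
Unchecked terms (primes): --100, -0-00, -00--, 0--00, 0-0-1, 0-00-, 00-0-, 011-0, 1-111, 10-11, 111-1, 1110-
Minterm coverage:
  m0 ⊆ -0-00,-00--,0--00,0-00-,00-0-
  m1 ⊆ -00--,0-0-1,0-00-,00-0-
  m2 ⊆ -00-- [E]
  m3 ⊆ -00--,0-0-1
  m4 ⊆ --100,-0-00,0--00,00-0-
  m5 ⊆ 00-0- [E]
  m8 ⊆ 0--00,0-00-
  m9 ⊆ 0-0-1,0-00-
  m11 ⊆ 0-0-1 [E]
  m12 ⊆ --100,0--00,011-0
  m14 ⊆ 011-0 [E]
  m16 ⊆ -0-00,-00--
  m17 ⊆ -00-- [E]
  m18 ⊆ -00-- [E]
  m19 ⊆ -00--,10-11
  m20 ⊆ --100,-0-00
  m23 ⊆ 1-111,10-11
  m28 ⊆ --100,1110-
  m29 ⊆ 111-1,1110-
  m31 ⊆ 1-111,111-1
E = {-00--, 0-0-1, 00-0-, 011-0}

4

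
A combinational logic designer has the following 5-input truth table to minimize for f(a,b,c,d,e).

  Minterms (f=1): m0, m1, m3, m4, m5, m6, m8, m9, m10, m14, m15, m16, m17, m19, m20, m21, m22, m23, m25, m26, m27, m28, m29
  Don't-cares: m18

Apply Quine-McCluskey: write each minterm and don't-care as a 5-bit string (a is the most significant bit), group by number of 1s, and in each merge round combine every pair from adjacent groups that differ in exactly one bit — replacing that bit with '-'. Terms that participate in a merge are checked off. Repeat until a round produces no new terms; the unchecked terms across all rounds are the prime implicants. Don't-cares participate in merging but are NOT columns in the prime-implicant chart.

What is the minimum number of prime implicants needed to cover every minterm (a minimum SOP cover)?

size-2^0 implicants → 00000(✓)  00001(✓)  00011(✓)  00100(✓)  00101(✓)  00110(✓)  01000(✓)  01001(✓)  01010(✓)  01110(✓)  01111(✓)  10000(✓)  10001(✓)  10010(✓)  10011(✓)  10100(✓)  10101(✓)  10110(✓)  10111(✓)  11001(✓)  11010(✓)  11011(✓)  11100(✓)  11101(✓)
size-2^1 implicants → -0000(✓)  -0001(✓)  -0011(✓)  -0100(✓)  -0101(✓)  -0110(✓)  -1001(✓)  -1010  0-000(✓)  0-001(✓)  0-110  00-00(✓)  00-01(✓)  000-1(✓)  0000-(✓)  001-0(✓)  0010-(✓)  01-10  010-0  0100-(✓)  0111-  1-001(✓)  1-010(✓)  1-011(✓)  1-100(✓)  1-101(✓)  10-00(✓)  10-01(✓)  10-10(✓)  10-11(✓)  100-0(✓)  100-1(✓)  1000-(✓)  1001-(✓)  101-0(✓)  101-1(✓)  1010-(✓)  1011-(✓)  11-01(✓)  110-1(✓)  1101-(✓)  1110-(✓)
size-2^2 implicants → --001  -0-00(✓)  -0-01(✓)  -00-1  -000-(✓)  -01-0  -010-(✓)  0-00-  00-0-(✓)  1--01  1-0-1  1-01-  1-10-  10--0(✓)  10--1(✓)  10-0-(✓)  10-1-(✓)  100--(✓)  101--(✓)
size-2^3 implicants → -0-0-  10---
Unchecked terms (primes): --001, -0-0-, -00-1, -01-0, -1010, 0-00-, 0-110, 01-10, 010-0, 0111-, 1--01, 1-0-1, 1-01-, 1-10-, 10---
Minterm coverage:
  m0 ⊆ -0-0-,0-00-
  m1 ⊆ --001,-0-0-,-00-1,0-00-
  m3 ⊆ -00-1 [E]
  m4 ⊆ -0-0-,-01-0
  m5 ⊆ -0-0- [E]
  m6 ⊆ -01-0,0-110
  m8 ⊆ 0-00-,010-0
  m9 ⊆ --001,0-00-
  m10 ⊆ -1010,01-10,010-0
  m14 ⊆ 0-110,01-10,0111-
  m15 ⊆ 0111- [E]
  m16 ⊆ -0-0-,10---
  m17 ⊆ --001,-0-0-,-00-1,1--01,1-0-1,10---
  m19 ⊆ -00-1,1-0-1,1-01-,10---
  m20 ⊆ -0-0-,-01-0,1-10-,10---
  m21 ⊆ -0-0-,1--01,1-10-,10---
  m22 ⊆ -01-0,10---
  m23 ⊆ 10--- [E]
  m25 ⊆ --001,1--01,1-0-1
  m26 ⊆ -1010,1-01-
  m27 ⊆ 1-0-1,1-01-
  m28 ⊆ 1-10- [E]
  m29 ⊆ 1--01,1-10-
E = {-0-0-, -00-1, 0111-, 1-10-, 10---}
Petrick residual → --001, -01-0, 010-0, 1-01-
Cover = c'd'e + b'd' + b'c'e + b'ce' + a'bc'e' + a'bcd + ac'd + acd' + ab'  |cover|=9

9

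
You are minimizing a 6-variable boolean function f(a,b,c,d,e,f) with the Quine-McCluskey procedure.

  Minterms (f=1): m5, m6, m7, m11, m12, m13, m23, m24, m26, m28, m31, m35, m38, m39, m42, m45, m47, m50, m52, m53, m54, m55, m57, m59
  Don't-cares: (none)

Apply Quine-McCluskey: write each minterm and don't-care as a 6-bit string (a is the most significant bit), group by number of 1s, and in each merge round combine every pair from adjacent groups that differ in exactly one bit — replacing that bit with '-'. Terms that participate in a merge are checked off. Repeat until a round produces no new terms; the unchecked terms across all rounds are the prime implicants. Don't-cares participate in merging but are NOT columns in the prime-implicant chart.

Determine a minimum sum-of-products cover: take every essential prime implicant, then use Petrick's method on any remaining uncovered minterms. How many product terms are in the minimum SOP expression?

Round 0: 000101✓ 000110✓ 000111✓ 001011 001100✓ 001101✓ 010111✓ 011000✓ 011010✓ 011100✓ 011111✓ 100011✓ 100110✓ 100111✓ 101010 101101✓ 101111✓ 110010✓ 110100✓ 110101✓ 110110✓ 110111✓ 111001✓ 111011✓
Round 1: -00110✓ -00111✓ -01101 -10111✓ 0-0111✓ 0-1100 00-101 0001-1 00011-✓ 00110- 01-111 011-00 0110-0 1-0110✓ 1-0111✓ 10-111 100-11 10011-✓ 1011-1 110-10 1101-0✓ 1101-1✓ 11010-✓ 11011-✓ 1110-1
Round 2: --0111 -0011- 1-011- 1101--
PIs = {--0111, -0011-, -01101, 0-1100, 00-101, 0001-1, 001011, 00110-, 01-111, 011-00, 0110-0, 1-011-, 10-111, 100-11, 101010, 1011-1, 110-10, 1101--, 1110-1}
Coverage chart:
  m5: 00-101,0001-1
  m6: -0011- ←essential
  m7: --0111,-0011-,0001-1
  m11: 001011 ←essential
  m12: 0-1100,00110-
  m13: -01101,00-101,00110-
  m23: --0111,01-111
  m24: 011-00,0110-0
  m26: 0110-0 ←essential
  m28: 0-1100,011-00
  m31: 01-111 ←essential
  m35: 100-11 ←essential
  m38: -0011-,1-011-
  m39: --0111,-0011-,1-011-,10-111,100-11
  m42: 101010 ←essential
  m45: -01101,1011-1
  m47: 10-111,1011-1
  m50: 110-10 ←essential
  m52: 1101-- ←essential
  m53: 1101-- ←essential
  m54: 1-011-,110-10,1101--
  m55: --0111,1-011-,1101--
  m57: 1110-1 ←essential
  m59: 1110-1 ←essential
Essential: -0011-, 001011, 01-111, 0110-0, 100-11, 101010, 110-10, 1101--, 1110-1
Petrick residual → 0-1100, 00-101, 1011-1
Min cover (12 terms): b'c'de + a'cde'f' + a'b'de'f + a'b'cd'ef + a'bdef + a'bcd'f' + ab'c'ef + ab'cd'ef' + ab'cdf + abc'ef' + abc'd + abcd'f

12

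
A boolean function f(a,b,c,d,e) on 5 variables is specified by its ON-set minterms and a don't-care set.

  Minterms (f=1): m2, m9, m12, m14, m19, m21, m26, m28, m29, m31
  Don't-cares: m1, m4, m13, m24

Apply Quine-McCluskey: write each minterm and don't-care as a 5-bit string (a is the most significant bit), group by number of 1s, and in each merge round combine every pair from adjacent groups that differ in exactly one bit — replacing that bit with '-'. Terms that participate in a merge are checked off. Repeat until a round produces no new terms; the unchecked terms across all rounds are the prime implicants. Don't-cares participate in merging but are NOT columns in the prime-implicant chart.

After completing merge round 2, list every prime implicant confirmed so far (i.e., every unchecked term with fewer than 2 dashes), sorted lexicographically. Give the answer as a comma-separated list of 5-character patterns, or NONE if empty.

0-001, 0-100, 00010, 01-01, 011-0, 1-101, 10011, 11-00, 110-0, 111-1

size-2^0 implicants → 00001(✓)  00010  00100(✓)  01001(✓)  01100(✓)  01101(✓)  01110(✓)  10011  10101(✓)  11000(✓)  11010(✓)  11100(✓)  11101(✓)  11111(✓)
size-2^1 implicants → -1100(✓)  -1101(✓)  0-001  0-100  01-01  011-0  0110-(✓)  1-101  11-00  110-0  111-1  1110-(✓)
size-2^2 implicants → -110-
Unchecked terms (primes): -110-, 0-001, 0-100, 00010, 01-01, 011-0, 1-101, 10011, 11-00, 110-0, 111-1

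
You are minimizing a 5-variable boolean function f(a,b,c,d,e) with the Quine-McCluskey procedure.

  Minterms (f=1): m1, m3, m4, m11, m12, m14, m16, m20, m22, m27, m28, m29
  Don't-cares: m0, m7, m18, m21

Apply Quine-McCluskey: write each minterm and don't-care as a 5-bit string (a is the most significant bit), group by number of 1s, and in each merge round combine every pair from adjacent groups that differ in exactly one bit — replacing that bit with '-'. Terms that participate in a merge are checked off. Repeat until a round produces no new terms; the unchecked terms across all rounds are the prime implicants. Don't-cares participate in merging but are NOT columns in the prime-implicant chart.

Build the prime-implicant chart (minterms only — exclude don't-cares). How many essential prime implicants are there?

[col 0] 00000*, 00001*, 00011*, 00100*, 00111*, 01011*, 01100*, 01110*, 10000*, 10010*, 10100*, 10101*, 10110*, 11011*, 11100*, 11101*
[col 1] -0000*, -0100*, -1011, -1100*, 0-011, 0-100*, 00-00*, 00-11, 000-1, 0000-, 011-0, 1-100*, 1-101*, 10-00*, 10-10*, 100-0*, 101-0*, 1010-*, 1110-*
[col 2] --100, -0-00, 1-10-, 10--0
Prime implicants: --100, -0-00, -1011, 0-011, 00-11, 000-1, 0000-, 011-0, 1-10-, 10--0
PI chart (minterm → PIs covering it):
  1 | 000-1,0000-
  3 | 0-011,00-11,000-1
  4 | --100,-0-00
  11 | -1011,0-011
  12 | --100,011-0
  14 | 011-0  (sole → essential)
  16 | -0-00,10--0
  20 | --100,-0-00,1-10-,10--0
  22 | 10--0  (sole → essential)
  27 | -1011  (sole → essential)
  28 | --100,1-10-
  29 | 1-10-  (sole → essential)
Essential prime implicants: -1011, 011-0, 1-10-, 10--0

4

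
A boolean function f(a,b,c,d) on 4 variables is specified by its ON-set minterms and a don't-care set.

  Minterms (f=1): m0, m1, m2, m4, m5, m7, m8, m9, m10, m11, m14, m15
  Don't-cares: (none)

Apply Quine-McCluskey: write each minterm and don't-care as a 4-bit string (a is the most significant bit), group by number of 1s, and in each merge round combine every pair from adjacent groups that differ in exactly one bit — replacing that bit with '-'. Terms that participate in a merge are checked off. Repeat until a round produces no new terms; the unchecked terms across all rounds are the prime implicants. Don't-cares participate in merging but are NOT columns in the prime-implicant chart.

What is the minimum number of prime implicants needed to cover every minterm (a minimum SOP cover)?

size-2^0 implicants → 0000(✓)  0001(✓)  0010(✓)  0100(✓)  0101(✓)  0111(✓)  1000(✓)  1001(✓)  1010(✓)  1011(✓)  1110(✓)  1111(✓)
size-2^1 implicants → -000(✓)  -001(✓)  -010(✓)  -111  0-00(✓)  0-01(✓)  00-0(✓)  000-(✓)  01-1  010-(✓)  1-10(✓)  1-11(✓)  10-0(✓)  10-1(✓)  100-(✓)  101-(✓)  111-(✓)
size-2^2 implicants → -0-0  -00-  0-0-  1-1-  10--
Unchecked terms (primes): -0-0, -00-, -111, 0-0-, 01-1, 1-1-, 10--
Minterm coverage:
  m0 ⊆ -0-0,-00-,0-0-
  m1 ⊆ -00-,0-0-
  m2 ⊆ -0-0 [E]
  m4 ⊆ 0-0- [E]
  m5 ⊆ 0-0-,01-1
  m7 ⊆ -111,01-1
  m8 ⊆ -0-0,-00-,10--
  m9 ⊆ -00-,10--
  m10 ⊆ -0-0,1-1-,10--
  m11 ⊆ 1-1-,10--
  m14 ⊆ 1-1- [E]
  m15 ⊆ -111,1-1-
E = {-0-0, 0-0-, 1-1-}
Petrick residual → -00-, -111
Cover = b'd' + b'c' + bcd + a'c' + ac  |cover|=5

5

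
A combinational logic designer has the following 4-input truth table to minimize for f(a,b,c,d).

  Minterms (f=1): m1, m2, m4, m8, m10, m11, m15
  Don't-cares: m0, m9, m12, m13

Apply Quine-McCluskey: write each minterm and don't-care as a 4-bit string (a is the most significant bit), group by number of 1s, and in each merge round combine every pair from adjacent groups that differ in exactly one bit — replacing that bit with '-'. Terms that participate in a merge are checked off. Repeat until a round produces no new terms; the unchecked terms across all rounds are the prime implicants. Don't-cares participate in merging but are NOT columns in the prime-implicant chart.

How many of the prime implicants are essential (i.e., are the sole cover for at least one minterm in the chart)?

Round 0: 0000✓ 0001✓ 0010✓ 0100✓ 1000✓ 1001✓ 1010✓ 1011✓ 1100✓ 1101✓ 1111✓
Round 1: -000✓ -001✓ -010✓ -100✓ 0-00✓ 00-0✓ 000-✓ 1-00✓ 1-01✓ 1-11✓ 10-0✓ 10-1✓ 100-✓ 101-✓ 11-1✓ 110-✓
Round 2: --00 -0-0 -00- 1--1 1-0- 10--
PIs = {--00, -0-0, -00-, 1--1, 1-0-, 10--}
Coverage chart:
  m1: -00- ←essential
  m2: -0-0 ←essential
  m4: --00 ←essential
  m8: --00,-0-0,-00-,1-0-,10--
  m10: -0-0,10--
  m11: 1--1,10--
  m15: 1--1 ←essential
Essential: --00, -0-0, -00-, 1--1

4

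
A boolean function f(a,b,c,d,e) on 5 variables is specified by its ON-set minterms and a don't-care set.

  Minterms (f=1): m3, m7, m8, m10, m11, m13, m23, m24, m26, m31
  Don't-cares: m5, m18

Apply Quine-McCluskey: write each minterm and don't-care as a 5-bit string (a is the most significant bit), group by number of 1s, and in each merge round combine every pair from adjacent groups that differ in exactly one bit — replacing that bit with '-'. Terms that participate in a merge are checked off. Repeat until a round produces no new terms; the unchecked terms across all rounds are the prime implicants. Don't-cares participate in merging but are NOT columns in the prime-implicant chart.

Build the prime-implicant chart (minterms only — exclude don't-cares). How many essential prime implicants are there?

3

size-2^0 implicants → 00011(✓)  00101(✓)  00111(✓)  01000(✓)  01010(✓)  01011(✓)  01101(✓)  10010(✓)  10111(✓)  11000(✓)  11010(✓)  11111(✓)
size-2^1 implicants → -0111  -1000(✓)  -1010(✓)  0-011  0-101  00-11  001-1  010-0(✓)  0101-  1-010  1-111  110-0(✓)
size-2^2 implicants → -10-0
Unchecked terms (primes): -0111, -10-0, 0-011, 0-101, 00-11, 001-1, 0101-, 1-010, 1-111
Minterm coverage:
  m3 ⊆ 0-011,00-11
  m7 ⊆ -0111,00-11,001-1
  m8 ⊆ -10-0 [E]
  m10 ⊆ -10-0,0101-
  m11 ⊆ 0-011,0101-
  m13 ⊆ 0-101 [E]
  m23 ⊆ -0111,1-111
  m24 ⊆ -10-0 [E]
  m26 ⊆ -10-0,1-010
  m31 ⊆ 1-111 [E]
E = {-10-0, 0-101, 1-111}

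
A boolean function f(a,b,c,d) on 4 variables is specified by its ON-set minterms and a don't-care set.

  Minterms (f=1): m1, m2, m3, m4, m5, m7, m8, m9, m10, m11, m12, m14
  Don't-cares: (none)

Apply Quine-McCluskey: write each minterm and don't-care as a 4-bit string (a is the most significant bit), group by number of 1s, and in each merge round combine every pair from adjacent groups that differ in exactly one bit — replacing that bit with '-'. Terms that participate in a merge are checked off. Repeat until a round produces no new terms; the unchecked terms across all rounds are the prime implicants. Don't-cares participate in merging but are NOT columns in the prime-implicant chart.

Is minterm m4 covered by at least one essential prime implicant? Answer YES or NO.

NO

Round 0: 0001✓ 0010✓ 0011✓ 0100✓ 0101✓ 0111✓ 1000✓ 1001✓ 1010✓ 1011✓ 1100✓ 1110✓
Round 1: -001✓ -010✓ -011✓ -100 0-01✓ 0-11✓ 00-1✓ 001-✓ 01-1✓ 010- 1-00✓ 1-10✓ 10-0✓ 10-1✓ 100-✓ 101-✓ 11-0✓
Round 2: -0-1 -01- 0--1 1--0 10--
PIs = {-0-1, -01-, -100, 0--1, 010-, 1--0, 10--}
Coverage chart:
  m1: -0-1,0--1
  m2: -01- ←essential
  m3: -0-1,-01-,0--1
  m4: -100,010-
  m5: 0--1,010-
  m7: 0--1 ←essential
  m8: 1--0,10--
  m9: -0-1,10--
  m10: -01-,1--0,10--
  m11: -0-1,-01-,10--
  m12: -100,1--0
  m14: 1--0 ←essential
Essential: -01-, 0--1, 1--0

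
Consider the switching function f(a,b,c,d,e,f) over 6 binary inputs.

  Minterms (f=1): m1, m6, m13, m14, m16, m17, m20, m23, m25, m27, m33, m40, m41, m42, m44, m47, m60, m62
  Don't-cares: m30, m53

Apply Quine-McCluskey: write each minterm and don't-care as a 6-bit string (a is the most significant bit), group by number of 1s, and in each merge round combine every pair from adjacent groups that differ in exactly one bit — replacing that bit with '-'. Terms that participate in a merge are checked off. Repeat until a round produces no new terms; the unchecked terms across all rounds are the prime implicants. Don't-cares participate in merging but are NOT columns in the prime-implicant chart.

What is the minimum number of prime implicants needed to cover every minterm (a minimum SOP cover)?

[col 0] 000001*, 000110*, 001101, 001110*, 010000*, 010001*, 010100*, 010111, 011001*, 011011*, 011110*, 100001*, 101000*, 101001*, 101010*, 101100*, 101111, 110101, 111100*, 111110*
[col 1] -00001, -11110, 0-0001, 0-1110, 00-110, 01-001, 010-00, 01000-, 0110-1, 1-1100, 10-001, 101-00, 1010-0, 10100-, 1111-0
Prime implicants: -00001, -11110, 0-0001, 0-1110, 00-110, 001101, 01-001, 010-00, 01000-, 010111, 0110-1, 1-1100, 10-001, 101-00, 1010-0, 10100-, 101111, 110101, 1111-0
PI chart (minterm → PIs covering it):
  1 | -00001,0-0001
  6 | 00-110  (sole → essential)
  13 | 001101  (sole → essential)
  14 | 0-1110,00-110
  16 | 010-00,01000-
  17 | 0-0001,01-001,01000-
  20 | 010-00  (sole → essential)
  23 | 010111  (sole → essential)
  25 | 01-001,0110-1
  27 | 0110-1  (sole → essential)
  33 | -00001,10-001
  40 | 101-00,1010-0,10100-
  41 | 10-001,10100-
  42 | 1010-0  (sole → essential)
  44 | 1-1100,101-00
  47 | 101111  (sole → essential)
  60 | 1-1100,1111-0
  62 | -11110,1111-0
Essential prime implicants: 00-110, 001101, 010-00, 010111, 0110-1, 1010-0, 101111
Petrick residual → -11110, 0-0001, 1-1100, 10-001
Minimum SOP uses 11 PIs: bcdef' + a'c'd'e'f + a'b'def' + a'b'cde'f + a'bc'e'f' + a'bc'def + a'bcd'f + acde'f' + ab'd'e'f + ab'cd'f' + ab'cdef

11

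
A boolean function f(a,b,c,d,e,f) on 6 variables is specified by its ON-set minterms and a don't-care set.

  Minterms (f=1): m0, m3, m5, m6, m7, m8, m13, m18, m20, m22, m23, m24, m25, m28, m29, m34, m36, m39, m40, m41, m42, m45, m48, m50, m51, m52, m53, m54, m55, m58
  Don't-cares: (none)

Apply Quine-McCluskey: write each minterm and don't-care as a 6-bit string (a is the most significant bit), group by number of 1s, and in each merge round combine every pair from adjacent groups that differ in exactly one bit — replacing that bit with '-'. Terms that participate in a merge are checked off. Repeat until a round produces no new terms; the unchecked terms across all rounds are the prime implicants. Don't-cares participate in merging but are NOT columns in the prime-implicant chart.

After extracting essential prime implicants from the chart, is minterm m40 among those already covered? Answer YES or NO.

size-2^0 implicants → 000000(✓)  000011(✓)  000101(✓)  000110(✓)  000111(✓)  001000(✓)  001101(✓)  010010(✓)  010100(✓)  010110(✓)  010111(✓)  011000(✓)  011001(✓)  011100(✓)  011101(✓)  100010(✓)  100100(✓)  100111(✓)  101000(✓)  101001(✓)  101010(✓)  101101(✓)  110000(✓)  110010(✓)  110011(✓)  110100(✓)  110101(✓)  110110(✓)  110111(✓)  111010(✓)
size-2^1 implicants → -00111(✓)  -01000  -01101  -10010(✓)  -10100(✓)  -10110(✓)  -10111(✓)  0-0110(✓)  0-0111(✓)  0-1000  0-1101  00-000  00-101  000-11  0001-1  00011-(✓)  01-100  010-10(✓)  0101-0(✓)  01011-(✓)  011-00(✓)  011-01(✓)  01100-(✓)  01110-(✓)  1-0010(✓)  1-0100  1-0111(✓)  1-1010(✓)  10-010(✓)  101-01  1010-0  10100-  11-010(✓)  110-00(✓)  110-10(✓)  110-11(✓)  1100-0(✓)  11001-(✓)  1101-0(✓)  1101-1(✓)  11010-(✓)  11011-(✓)
size-2^2 implicants → --0111  -10-10  -101-0  -1011-  0-011-  011-0-  1--010  110--0  110-1-  1101--
Unchecked terms (primes): --0111, -01000, -01101, -10-10, -101-0, -1011-, 0-011-, 0-1000, 0-1101, 00-000, 00-101, 000-11, 0001-1, 01-100, 011-0-, 1--010, 1-0100, 101-01, 1010-0, 10100-, 110--0, 110-1-, 1101--
Minterm coverage:
  m0 ⊆ 00-000 [E]
  m3 ⊆ 000-11 [E]
  m5 ⊆ 00-101,0001-1
  m6 ⊆ 0-011- [E]
  m7 ⊆ --0111,0-011-,000-11,0001-1
  m8 ⊆ -01000,0-1000,00-000
  m13 ⊆ -01101,0-1101,00-101
  m18 ⊆ -10-10 [E]
  m20 ⊆ -101-0,01-100
  m22 ⊆ -10-10,-101-0,-1011-,0-011-
  m23 ⊆ --0111,-1011-,0-011-
  m24 ⊆ 0-1000,011-0-
  m25 ⊆ 011-0- [E]
  m28 ⊆ 01-100,011-0-
  m29 ⊆ 0-1101,011-0-
  m34 ⊆ 1--010 [E]
  m36 ⊆ 1-0100 [E]
  m39 ⊆ --0111 [E]
  m40 ⊆ -01000,1010-0,10100-
  m41 ⊆ 101-01,10100-
  m42 ⊆ 1--010,1010-0
  m45 ⊆ -01101,101-01
  m48 ⊆ 110--0 [E]
  m50 ⊆ -10-10,1--010,110--0,110-1-
  m51 ⊆ 110-1- [E]
  m52 ⊆ -101-0,1-0100,110--0,1101--
  m53 ⊆ 1101-- [E]
  m54 ⊆ -10-10,-101-0,-1011-,110--0,110-1-,1101--
  m55 ⊆ --0111,-1011-,110-1-,1101--
  m58 ⊆ 1--010 [E]
E = {--0111, -10-10, 0-011-, 00-000, 000-11, 011-0-, 1--010, 1-0100, 110--0, 110-1-, 1101--}

NO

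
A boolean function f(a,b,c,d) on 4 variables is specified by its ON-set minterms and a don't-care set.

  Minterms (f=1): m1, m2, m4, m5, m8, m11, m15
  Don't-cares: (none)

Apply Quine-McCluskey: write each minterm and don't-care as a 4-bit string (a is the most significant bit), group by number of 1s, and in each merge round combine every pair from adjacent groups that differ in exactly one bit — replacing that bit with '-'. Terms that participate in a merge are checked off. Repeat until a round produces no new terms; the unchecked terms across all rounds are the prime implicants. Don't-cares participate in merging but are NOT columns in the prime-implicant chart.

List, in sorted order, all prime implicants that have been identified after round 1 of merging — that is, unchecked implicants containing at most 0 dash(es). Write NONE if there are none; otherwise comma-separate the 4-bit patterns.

size-2^0 implicants → 0001(✓)  0010  0100(✓)  0101(✓)  1000  1011(✓)  1111(✓)
size-2^1 implicants → 0-01  010-  1-11
Unchecked terms (primes): 0-01, 0010, 010-, 1-11, 1000

0010, 1000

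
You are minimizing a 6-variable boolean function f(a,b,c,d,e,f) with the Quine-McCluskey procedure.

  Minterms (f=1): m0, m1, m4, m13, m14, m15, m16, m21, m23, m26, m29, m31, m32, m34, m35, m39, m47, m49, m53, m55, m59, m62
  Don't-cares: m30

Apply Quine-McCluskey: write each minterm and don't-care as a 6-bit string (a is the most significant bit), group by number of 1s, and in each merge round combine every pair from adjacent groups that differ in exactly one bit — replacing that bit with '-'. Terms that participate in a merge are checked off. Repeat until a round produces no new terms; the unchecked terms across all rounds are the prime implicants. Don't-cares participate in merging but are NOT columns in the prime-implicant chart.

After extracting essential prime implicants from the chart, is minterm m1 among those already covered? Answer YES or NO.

YES

[col 0] 000000*, 000001*, 000100*, 001101*, 001110*, 001111*, 010000*, 010101*, 010111*, 011010*, 011101*, 011110*, 011111*, 100000*, 100010*, 100011*, 100111*, 101111*, 110001*, 110101*, 110111*, 111011, 111110*
[col 1] -00000, -01111, -10101*, -10111*, -11110, 0-0000, 0-1101*, 0-1110*, 0-1111*, 000-00, 00000-, 0011-1*, 00111-*, 01-101*, 01-111*, 0101-1*, 011-10, 0111-1*, 01111-*, 1-0111, 10-111, 100-11, 1000-0, 10001-, 110-01, 1101-1*
[col 2] -101-1, 0-11-1, 0-111-, 01-1-1
Prime implicants: -00000, -01111, -101-1, -11110, 0-0000, 0-11-1, 0-111-, 000-00, 00000-, 01-1-1, 011-10, 1-0111, 10-111, 100-11, 1000-0, 10001-, 110-01, 111011
PI chart (minterm → PIs covering it):
  0 | -00000,0-0000,000-00,00000-
  1 | 00000-  (sole → essential)
  4 | 000-00  (sole → essential)
  13 | 0-11-1  (sole → essential)
  14 | 0-111-  (sole → essential)
  15 | -01111,0-11-1,0-111-
  16 | 0-0000  (sole → essential)
  21 | -101-1,01-1-1
  23 | -101-1,01-1-1
  26 | 011-10  (sole → essential)
  29 | 0-11-1,01-1-1
  31 | 0-11-1,0-111-,01-1-1
  32 | -00000,1000-0
  34 | 1000-0,10001-
  35 | 100-11,10001-
  39 | 1-0111,10-111,100-11
  47 | -01111,10-111
  49 | 110-01  (sole → essential)
  53 | -101-1,110-01
  55 | -101-1,1-0111
  59 | 111011  (sole → essential)
  62 | -11110  (sole → essential)
Essential prime implicants: -11110, 0-0000, 0-11-1, 0-111-, 000-00, 00000-, 011-10, 110-01, 111011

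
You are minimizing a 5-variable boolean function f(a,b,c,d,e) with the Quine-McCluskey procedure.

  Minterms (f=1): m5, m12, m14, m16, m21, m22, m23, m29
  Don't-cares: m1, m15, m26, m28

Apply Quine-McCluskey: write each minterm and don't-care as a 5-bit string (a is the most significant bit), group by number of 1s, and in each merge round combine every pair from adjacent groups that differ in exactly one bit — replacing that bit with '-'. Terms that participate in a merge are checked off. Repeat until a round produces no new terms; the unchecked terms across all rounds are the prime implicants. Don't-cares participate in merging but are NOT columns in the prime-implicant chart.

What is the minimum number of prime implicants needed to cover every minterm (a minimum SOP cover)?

size-2^0 implicants → 00001(✓)  00101(✓)  01100(✓)  01110(✓)  01111(✓)  10000  10101(✓)  10110(✓)  10111(✓)  11010  11100(✓)  11101(✓)
size-2^1 implicants → -0101  -1100  00-01  011-0  0111-  1-101  101-1  1011-  1110-
Unchecked terms (primes): -0101, -1100, 00-01, 011-0, 0111-, 1-101, 10000, 101-1, 1011-, 11010, 1110-
Minterm coverage:
  m5 ⊆ -0101,00-01
  m12 ⊆ -1100,011-0
  m14 ⊆ 011-0,0111-
  m16 ⊆ 10000 [E]
  m21 ⊆ -0101,1-101,101-1
  m22 ⊆ 1011- [E]
  m23 ⊆ 101-1,1011-
  m29 ⊆ 1-101,1110-
E = {10000, 1011-}
Petrick residual → -0101, 011-0, 1-101
Cover = b'cd'e + a'bce' + acd'e + ab'c'd'e' + ab'cd  |cover|=5

5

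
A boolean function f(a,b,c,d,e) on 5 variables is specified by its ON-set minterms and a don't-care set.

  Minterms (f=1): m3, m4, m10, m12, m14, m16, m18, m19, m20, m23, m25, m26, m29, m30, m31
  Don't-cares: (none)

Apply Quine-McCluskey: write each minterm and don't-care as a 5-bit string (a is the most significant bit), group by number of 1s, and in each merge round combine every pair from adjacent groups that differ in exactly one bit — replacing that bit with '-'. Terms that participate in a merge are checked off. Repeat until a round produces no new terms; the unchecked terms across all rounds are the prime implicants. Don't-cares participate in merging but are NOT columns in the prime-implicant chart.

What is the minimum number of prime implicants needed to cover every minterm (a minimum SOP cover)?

size-2^0 implicants → 00011(✓)  00100(✓)  01010(✓)  01100(✓)  01110(✓)  10000(✓)  10010(✓)  10011(✓)  10100(✓)  10111(✓)  11001(✓)  11010(✓)  11101(✓)  11110(✓)  11111(✓)
size-2^1 implicants → -0011  -0100  -1010(✓)  -1110(✓)  0-100  01-10(✓)  011-0  1-010  1-111  10-00  10-11  100-0  1001-  11-01  11-10(✓)  111-1  1111-
size-2^2 implicants → -1-10
Unchecked terms (primes): -0011, -0100, -1-10, 0-100, 011-0, 1-010, 1-111, 10-00, 10-11, 100-0, 1001-, 11-01, 111-1, 1111-
Minterm coverage:
  m3 ⊆ -0011 [E]
  m4 ⊆ -0100,0-100
  m10 ⊆ -1-10 [E]
  m12 ⊆ 0-100,011-0
  m14 ⊆ -1-10,011-0
  m16 ⊆ 10-00,100-0
  m18 ⊆ 1-010,100-0,1001-
  m19 ⊆ -0011,10-11,1001-
  m20 ⊆ -0100,10-00
  m23 ⊆ 1-111,10-11
  m25 ⊆ 11-01 [E]
  m26 ⊆ -1-10,1-010
  m29 ⊆ 11-01,111-1
  m30 ⊆ -1-10,1111-
  m31 ⊆ 1-111,111-1,1111-
E = {-0011, -1-10, 11-01}
Petrick residual → -0100, 0-100, 1-111, 100-0
Cover = b'c'de + b'cd'e' + bde' + a'cd'e' + acde + ab'c'e' + abd'e  |cover|=7

7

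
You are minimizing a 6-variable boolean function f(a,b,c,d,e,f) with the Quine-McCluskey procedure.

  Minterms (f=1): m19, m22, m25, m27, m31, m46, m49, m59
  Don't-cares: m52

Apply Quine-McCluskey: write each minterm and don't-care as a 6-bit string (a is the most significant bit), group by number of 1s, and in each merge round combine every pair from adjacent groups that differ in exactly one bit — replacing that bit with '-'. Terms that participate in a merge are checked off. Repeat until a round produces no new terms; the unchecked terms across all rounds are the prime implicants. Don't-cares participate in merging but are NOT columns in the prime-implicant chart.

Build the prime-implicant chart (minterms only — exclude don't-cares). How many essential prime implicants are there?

Round 0: 010011✓ 010110 011001✓ 011011✓ 011111✓ 101110 110001 110100 111011✓
Round 1: -11011 01-011 011-11 0110-1
PIs = {-11011, 01-011, 010110, 011-11, 0110-1, 101110, 110001, 110100}
Coverage chart:
  m19: 01-011 ←essential
  m22: 010110 ←essential
  m25: 0110-1 ←essential
  m27: -11011,01-011,011-11,0110-1
  m31: 011-11 ←essential
  m46: 101110 ←essential
  m49: 110001 ←essential
  m59: -11011 ←essential
Essential: -11011, 01-011, 010110, 011-11, 0110-1, 101110, 110001

7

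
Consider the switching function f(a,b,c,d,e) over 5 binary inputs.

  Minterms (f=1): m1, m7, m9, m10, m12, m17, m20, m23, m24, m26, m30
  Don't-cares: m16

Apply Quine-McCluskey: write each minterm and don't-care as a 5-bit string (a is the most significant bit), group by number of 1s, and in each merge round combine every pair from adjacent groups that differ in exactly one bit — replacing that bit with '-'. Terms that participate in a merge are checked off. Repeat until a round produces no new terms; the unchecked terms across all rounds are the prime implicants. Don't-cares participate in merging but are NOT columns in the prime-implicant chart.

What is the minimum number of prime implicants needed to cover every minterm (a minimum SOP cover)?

Round 0: 00001✓ 00111✓ 01001✓ 01010✓ 01100 10000✓ 10001✓ 10100✓ 10111✓ 11000✓ 11010✓ 11110✓
Round 1: -0001 -0111 -1010 0-001 1-000 10-00 1000- 11-10 110-0
PIs = {-0001, -0111, -1010, 0-001, 01100, 1-000, 10-00, 1000-, 11-10, 110-0}
Coverage chart:
  m1: -0001,0-001
  m7: -0111 ←essential
  m9: 0-001 ←essential
  m10: -1010 ←essential
  m12: 01100 ←essential
  m17: -0001,1000-
  m20: 10-00 ←essential
  m23: -0111 ←essential
  m24: 1-000,110-0
  m26: -1010,11-10,110-0
  m30: 11-10 ←essential
Essential: -0111, -1010, 0-001, 01100, 10-00, 11-10
Petrick residual → -0001, 1-000
Min cover (8 terms): b'c'd'e + b'cde + bc'de' + a'c'd'e + a'bcd'e' + ac'd'e' + ab'd'e' + abde'

8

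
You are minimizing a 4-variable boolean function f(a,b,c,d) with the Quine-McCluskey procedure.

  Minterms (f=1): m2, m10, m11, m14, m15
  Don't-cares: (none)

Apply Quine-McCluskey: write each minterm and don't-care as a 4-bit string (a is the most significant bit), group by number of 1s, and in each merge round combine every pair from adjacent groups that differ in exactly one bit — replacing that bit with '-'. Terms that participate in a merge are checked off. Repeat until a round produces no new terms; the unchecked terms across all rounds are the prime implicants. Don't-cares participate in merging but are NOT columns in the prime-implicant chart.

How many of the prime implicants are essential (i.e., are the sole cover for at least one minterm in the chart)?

2

Round 0: 0010✓ 1010✓ 1011✓ 1110✓ 1111✓
Round 1: -010 1-10✓ 1-11✓ 101-✓ 111-✓
Round 2: 1-1-
PIs = {-010, 1-1-}
Coverage chart:
  m2: -010 ←essential
  m10: -010,1-1-
  m11: 1-1- ←essential
  m14: 1-1- ←essential
  m15: 1-1- ←essential
Essential: -010, 1-1-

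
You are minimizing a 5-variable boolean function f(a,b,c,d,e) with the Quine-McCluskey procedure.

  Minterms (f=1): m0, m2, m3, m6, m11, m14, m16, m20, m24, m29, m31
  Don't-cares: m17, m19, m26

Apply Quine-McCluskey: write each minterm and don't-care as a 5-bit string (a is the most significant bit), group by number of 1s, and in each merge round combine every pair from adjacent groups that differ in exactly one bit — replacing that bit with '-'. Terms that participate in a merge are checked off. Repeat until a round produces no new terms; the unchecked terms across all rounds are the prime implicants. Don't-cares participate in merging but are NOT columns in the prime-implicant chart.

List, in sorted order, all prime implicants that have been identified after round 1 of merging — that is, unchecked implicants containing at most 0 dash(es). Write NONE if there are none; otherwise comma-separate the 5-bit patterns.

Round 0: 00000✓ 00010✓ 00011✓ 00110✓ 01011✓ 01110✓ 10000✓ 10001✓ 10011✓ 10100✓ 11000✓ 11010✓ 11101✓ 11111✓
Round 1: -0000 -0011 0-011 0-110 00-10 000-0 0001- 1-000 10-00 100-1 1000- 110-0 111-1
PIs = {-0000, -0011, 0-011, 0-110, 00-10, 000-0, 0001-, 1-000, 10-00, 100-1, 1000-, 110-0, 111-1}

NONE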